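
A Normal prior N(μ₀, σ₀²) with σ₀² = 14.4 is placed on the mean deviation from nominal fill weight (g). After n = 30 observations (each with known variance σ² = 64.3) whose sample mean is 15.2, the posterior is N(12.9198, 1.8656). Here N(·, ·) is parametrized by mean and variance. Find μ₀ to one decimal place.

μ₀ = -2.4

The posterior mean is a precision-weighted average: μ_n = (τ₀μ₀ + τ_data·x̄)/(τ₀+τ_data), with τ₀=1/σ₀² and τ_data=n/σ².
Here τ₀ = 1/14.4 = 0.069444 and τ_data = 30/64.3 = 0.466563, so τ_n = 0.536007.
Rearranging for μ₀: μ₀ = (μ_n·τ_n − τ_data·x̄)/τ₀ = (12.9198·0.536007 − 0.466563·15.2) / 0.069444 = -0.166654/0.069444 ≈ -2.4.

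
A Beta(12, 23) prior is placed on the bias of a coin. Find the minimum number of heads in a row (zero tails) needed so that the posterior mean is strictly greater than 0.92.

After k heads and 0 tails the posterior is Beta(12+k, 23), with mean (12+k)/(12+23+k).
Set (12+k)/(35+k) > 0.92 and solve: k > (0.92·35 − 12)/(1 − 0.92) = 252.500.
The smallest integer exceeding 252.500 is 253, and checking k=253: (265)/(288) = 0.9201 > 0.92.

k = 253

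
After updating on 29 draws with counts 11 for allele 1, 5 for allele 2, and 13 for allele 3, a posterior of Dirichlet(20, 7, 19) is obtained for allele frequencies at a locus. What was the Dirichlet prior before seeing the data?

Dirichlet(9, 2, 6)

For a Dirichlet(α) prior with multinomial counts c, the posterior is Dirichlet(α + c) componentwise.
Subtract each count from the matching posterior parameter: 20−11=9, 7−5=2, 19−13=6.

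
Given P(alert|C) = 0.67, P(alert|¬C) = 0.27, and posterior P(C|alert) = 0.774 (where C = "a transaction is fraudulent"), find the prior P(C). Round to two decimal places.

In odds form, posterior odds = prior odds × likelihood ratio, so prior odds = posterior odds ÷ LR.
Posterior odds = 0.774/(1−0.774) = 3.4248. LR = 0.67/0.27 = 2.4815.
Prior odds = 3.4248/2.4815 = 1.3801, so P(C) = 1.3801/(1+1.3801) ≈ 0.58.

P(C) = 0.58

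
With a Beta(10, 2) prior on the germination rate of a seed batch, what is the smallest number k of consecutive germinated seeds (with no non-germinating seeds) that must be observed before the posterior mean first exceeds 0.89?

k = 7

After k germinated seeds and 0 non-germinating seeds the posterior is Beta(10+k, 2), with mean (10+k)/(10+2+k).
Set (10+k)/(12+k) > 0.89 and solve: k > (0.89·12 − 10)/(1 − 0.89) = 6.182.
The smallest integer exceeding 6.182 is 7, and checking k=7: (17)/(19) = 0.8947 > 0.89.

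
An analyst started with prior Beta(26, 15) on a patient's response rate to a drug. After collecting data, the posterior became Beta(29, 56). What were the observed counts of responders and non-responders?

3 responders and 41 non-responders

A Beta(a, b) prior with s successes and f failures in binomial data gives a Beta(a+s, b+f) posterior.
So s = 29 − 26 = 3 and f = 56 − 15 = 41.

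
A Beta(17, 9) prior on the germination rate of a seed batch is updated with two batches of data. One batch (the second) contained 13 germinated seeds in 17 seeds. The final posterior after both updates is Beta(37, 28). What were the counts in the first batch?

7 germinated seeds and 15 non-germinating seeds

Because Beta–binomial updating is additive in the counts, the combined data contributed (α_post−α_prior, β_post−β_prior) successes and failures.
Total across both batches: 37−17=20 germinated seeds, 28−9=19 non-germinating seeds.
Subtract the second batch: 20−13=7 germinated seeds and 19−4=15 non-germinating seeds.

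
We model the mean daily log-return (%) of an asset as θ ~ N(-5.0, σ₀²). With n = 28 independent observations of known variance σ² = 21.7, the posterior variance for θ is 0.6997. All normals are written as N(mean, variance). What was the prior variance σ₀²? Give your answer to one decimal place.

σ₀² = 7.2

For the Normal–Normal model with known σ², precisions add: τ_n = τ₀ + n/σ².
So 1/σ₀² = 1/0.6997 − 28/21.7 = 1.429184 − 1.290323 = 0.138861.
Hence σ₀² = 1/0.138861 ≈ 7.2.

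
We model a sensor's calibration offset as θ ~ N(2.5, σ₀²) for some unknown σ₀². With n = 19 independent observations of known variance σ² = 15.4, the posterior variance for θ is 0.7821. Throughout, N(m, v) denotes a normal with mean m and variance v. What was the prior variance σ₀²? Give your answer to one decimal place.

σ₀² = 22.3

For the Normal–Normal model with known σ², precisions add: τ_n = τ₀ + n/σ².
So 1/σ₀² = 1/0.7821 − 19/15.4 = 1.278609 − 1.233766 = 0.044843.
Hence σ₀² = 1/0.044843 ≈ 22.3.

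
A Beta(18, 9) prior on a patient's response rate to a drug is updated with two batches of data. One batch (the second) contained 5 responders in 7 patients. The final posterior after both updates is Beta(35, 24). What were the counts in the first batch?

12 responders and 13 non-responders

Because Beta–binomial updating is additive in the counts, the combined data contributed (α_post−α_prior, β_post−β_prior) successes and failures.
Total across both batches: 35−18=17 responders, 24−9=15 non-responders.
Subtract the second batch: 17−5=12 responders and 15−2=13 non-responders.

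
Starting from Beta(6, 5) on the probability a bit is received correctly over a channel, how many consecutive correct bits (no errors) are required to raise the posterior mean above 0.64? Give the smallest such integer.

After k correct bits and 0 errors the posterior is Beta(6+k, 5), with mean (6+k)/(6+5+k).
Set (6+k)/(11+k) > 0.64 and solve: k > (0.64·11 − 6)/(1 − 0.64) = 2.889.
The smallest integer exceeding 2.889 is 3, and checking k=3: (9)/(14) = 0.6429 > 0.64.

k = 3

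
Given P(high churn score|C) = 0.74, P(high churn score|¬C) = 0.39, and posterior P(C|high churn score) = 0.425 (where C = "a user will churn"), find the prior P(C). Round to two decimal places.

In odds form, posterior odds = prior odds × likelihood ratio, so prior odds = posterior odds ÷ LR.
Posterior odds = 0.425/(1−0.425) = 0.7391. LR = 0.74/0.39 = 1.8974.
Prior odds = 0.7391/1.8974 = 0.3895, so P(C) = 0.3895/(1+0.3895) ≈ 0.28.

P(C) = 0.28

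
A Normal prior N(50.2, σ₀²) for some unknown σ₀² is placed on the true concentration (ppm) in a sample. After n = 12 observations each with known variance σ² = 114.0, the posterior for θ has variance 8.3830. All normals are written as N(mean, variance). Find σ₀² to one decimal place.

σ₀² = 71.3

Posterior precision equals prior precision plus data precision: 1/σ_n² = 1/σ₀² + n/σ².
So 1/σ₀² = 1/8.3830 − 12/114.0 = 0.119289 − 0.105263 = 0.014026.
Hence σ₀² = 1/0.014026 ≈ 71.3.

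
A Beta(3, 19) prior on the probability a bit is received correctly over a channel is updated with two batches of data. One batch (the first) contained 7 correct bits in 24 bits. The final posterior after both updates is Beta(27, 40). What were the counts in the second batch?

Sequential conjugate updates are equivalent to a single update on the pooled data, so total successes = posterior α − prior α and total failures = posterior β − prior β.
Total across both batches: 27−3=24 correct bits, 40−19=21 errors.
Subtract the first batch: 24−7=17 correct bits and 21−17=4 errors.

17 correct bits and 4 errors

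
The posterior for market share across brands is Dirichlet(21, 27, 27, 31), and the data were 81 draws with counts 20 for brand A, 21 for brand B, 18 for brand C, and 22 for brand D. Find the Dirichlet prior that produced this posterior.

Dirichlet(1, 6, 9, 9)

For a Dirichlet(α) prior with multinomial counts c, the posterior is Dirichlet(α + c) componentwise.
Subtract each count from the matching posterior parameter: 21−20=1, 27−21=6, 27−18=9, 31−22=9.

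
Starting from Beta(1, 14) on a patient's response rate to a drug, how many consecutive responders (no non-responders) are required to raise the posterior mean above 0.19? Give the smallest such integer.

k = 3

After k responders and 0 non-responders the posterior is Beta(1+k, 14), with mean (1+k)/(1+14+k).
Set (1+k)/(15+k) > 0.19 and solve: k > (0.19·15 − 1)/(1 − 0.19) = 2.284.
The smallest integer exceeding 2.284 is 3, and checking k=3: (4)/(18) = 0.2222 > 0.19.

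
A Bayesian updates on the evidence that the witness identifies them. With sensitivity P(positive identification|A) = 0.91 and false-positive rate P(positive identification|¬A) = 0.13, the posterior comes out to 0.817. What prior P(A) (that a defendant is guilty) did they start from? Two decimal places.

Bayes' rule in odds form gives O(A|E) = O(A)·[P(E|A)/P(E|¬A)], hence O(A) = O(A|E)/LR.
Posterior odds = 0.817/(1−0.817) = 4.4645. LR = 0.91/0.13 = 7.0000.
Prior odds = 4.4645/7.0000 = 0.6378, so P(A) = 0.6378/(1+0.6378) ≈ 0.39.

P(A) = 0.39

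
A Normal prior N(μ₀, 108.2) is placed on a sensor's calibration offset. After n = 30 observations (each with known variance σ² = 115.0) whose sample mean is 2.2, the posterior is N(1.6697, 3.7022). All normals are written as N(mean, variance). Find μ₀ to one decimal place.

With known observation variance, the Normal–Normal posterior has precision τ_n = τ₀ + n/σ² and mean μ_n = (τ₀μ₀ + (n/σ²)x̄)/τ_n.
Here τ₀ = 1/108.2 = 0.009242 and τ_data = 30/115.0 = 0.260870, so τ_n = 0.270112.
Rearranging for μ₀: μ₀ = (μ_n·τ_n − τ_data·x̄)/τ₀ = (1.6697·0.270112 − 0.260870·2.2) / 0.009242 = -0.122908/0.009242 ≈ -13.3.

μ₀ = -13.3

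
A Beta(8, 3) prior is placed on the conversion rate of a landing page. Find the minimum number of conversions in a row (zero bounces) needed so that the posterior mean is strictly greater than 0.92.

k = 27

After k conversions and 0 bounces the posterior is Beta(8+k, 3), with mean (8+k)/(8+3+k).
Set (8+k)/(11+k) > 0.92 and solve: k > (0.92·11 − 8)/(1 − 0.92) = 26.500.
The smallest integer exceeding 26.500 is 27.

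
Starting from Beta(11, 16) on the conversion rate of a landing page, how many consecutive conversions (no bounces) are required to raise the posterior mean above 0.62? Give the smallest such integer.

k = 16

After k conversions and 0 bounces the posterior is Beta(11+k, 16), with mean (11+k)/(11+16+k).
Set (11+k)/(27+k) > 0.62 and solve: k > (0.62·27 − 11)/(1 − 0.62) = 15.105.
The smallest integer exceeding 15.105 is 16.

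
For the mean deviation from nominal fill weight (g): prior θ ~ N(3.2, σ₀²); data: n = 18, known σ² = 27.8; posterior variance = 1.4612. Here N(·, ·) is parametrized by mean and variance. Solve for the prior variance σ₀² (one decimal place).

For the Normal–Normal model with known σ², precisions add: τ_n = τ₀ + n/σ².
So 1/σ₀² = 1/1.4612 − 18/27.8 = 0.684369 − 0.647482 = 0.036887.
Hence σ₀² = 1/0.036887 ≈ 27.1.

σ₀² = 27.1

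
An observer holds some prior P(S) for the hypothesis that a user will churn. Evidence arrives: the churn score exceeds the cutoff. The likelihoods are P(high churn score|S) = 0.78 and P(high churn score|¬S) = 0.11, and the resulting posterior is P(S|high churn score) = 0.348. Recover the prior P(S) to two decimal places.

In odds form, posterior odds = prior odds × likelihood ratio, so prior odds = posterior odds ÷ LR.
Posterior odds = 0.348/(1−0.348) = 0.5337. LR = 0.78/0.11 = 7.0909.
Prior odds = 0.5337/7.0909 = 0.0753, so P(S) = 0.0753/(1+0.0753) ≈ 0.07.

P(S) = 0.07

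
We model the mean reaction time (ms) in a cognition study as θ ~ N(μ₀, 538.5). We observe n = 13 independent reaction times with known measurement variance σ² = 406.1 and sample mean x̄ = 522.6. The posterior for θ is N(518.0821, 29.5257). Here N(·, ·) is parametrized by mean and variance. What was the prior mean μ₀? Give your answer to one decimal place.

The posterior mean is a precision-weighted average: μ_n = (τ₀μ₀ + τ_data·x̄)/(τ₀+τ_data), with τ₀=1/σ₀² and τ_data=n/σ².
Here τ₀ = 1/538.5 = 0.001857 and τ_data = 13/406.1 = 0.032012, so τ_n = 0.033869.
Rearranging for μ₀: μ₀ = (μ_n·τ_n − τ_data·x̄)/τ₀ = (518.0821·0.033869 − 0.032012·522.6) / 0.001857 = 0.817451/0.001857 ≈ 440.2.

μ₀ = 440.2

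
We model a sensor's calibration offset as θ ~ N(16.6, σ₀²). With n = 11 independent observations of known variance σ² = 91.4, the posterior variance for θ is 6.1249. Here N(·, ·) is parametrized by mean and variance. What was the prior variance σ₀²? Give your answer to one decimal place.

σ₀² = 23.3

For the Normal–Normal model with known σ², precisions add: τ_n = τ₀ + n/σ².
So 1/σ₀² = 1/6.1249 − 11/91.4 = 0.163268 − 0.120350 = 0.042918.
Hence σ₀² = 1/0.042918 ≈ 23.3.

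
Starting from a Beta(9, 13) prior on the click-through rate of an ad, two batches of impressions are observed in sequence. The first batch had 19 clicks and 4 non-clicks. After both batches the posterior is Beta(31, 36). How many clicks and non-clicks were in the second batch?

Because Beta–binomial updating is additive in the counts, the combined data contributed (α_post−α_prior, β_post−β_prior) successes and failures.
Total across both batches: 31−9=22 clicks, 36−13=23 non-clicks.
Subtract the first batch: 22−19=3 clicks and 23−4=19 non-clicks.

3 clicks and 19 non-clicks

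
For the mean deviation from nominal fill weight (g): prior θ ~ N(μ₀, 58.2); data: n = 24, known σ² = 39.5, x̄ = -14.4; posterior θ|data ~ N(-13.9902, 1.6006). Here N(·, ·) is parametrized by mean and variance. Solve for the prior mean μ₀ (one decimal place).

The posterior mean is a precision-weighted average: μ_n = (τ₀μ₀ + τ_data·x̄)/(τ₀+τ_data), with τ₀=1/σ₀² and τ_data=n/σ².
Here τ₀ = 1/58.2 = 0.017182 and τ_data = 24/39.5 = 0.607595, so τ_n = 0.624777.
Rearranging for μ₀: μ₀ = (μ_n·τ_n − τ_data·x̄)/τ₀ = (-13.9902·0.624777 − 0.607595·-14.4) / 0.017182 = 0.008613/0.017182 ≈ 0.5.

μ₀ = 0.5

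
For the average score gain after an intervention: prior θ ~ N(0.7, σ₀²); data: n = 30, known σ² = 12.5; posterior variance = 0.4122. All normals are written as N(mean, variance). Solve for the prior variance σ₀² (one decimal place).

For the Normal–Normal model with known σ², precisions add: τ_n = τ₀ + n/σ².
So 1/σ₀² = 1/0.4122 − 30/12.5 = 2.426007 − 2.400000 = 0.026007.
Hence σ₀² = 1/0.026007 ≈ 38.5.

σ₀² = 38.5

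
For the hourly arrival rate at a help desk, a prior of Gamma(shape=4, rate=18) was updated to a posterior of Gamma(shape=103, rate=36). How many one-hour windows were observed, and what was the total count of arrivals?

n = 18 one-hour windows with total 99 arrivals

Gamma–Poisson conjugacy: posterior shape = α + Σxᵢ, posterior rate = β + n.
Matching: Σxᵢ = 103 − 4 = 99 and n = 36 − 18 = 18.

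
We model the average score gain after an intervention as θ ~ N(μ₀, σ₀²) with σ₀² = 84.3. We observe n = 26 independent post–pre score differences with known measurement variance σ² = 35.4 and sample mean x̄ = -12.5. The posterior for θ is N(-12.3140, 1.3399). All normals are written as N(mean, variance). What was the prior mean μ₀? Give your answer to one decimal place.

μ₀ = -0.8

With known observation variance, the Normal–Normal posterior has precision τ_n = τ₀ + n/σ² and mean μ_n = (τ₀μ₀ + (n/σ²)x̄)/τ_n.
Here τ₀ = 1/84.3 = 0.011862 and τ_data = 26/35.4 = 0.734463, so τ_n = 0.746325.
Rearranging for μ₀: μ₀ = (μ_n·τ_n − τ_data·x̄)/τ₀ = (-12.3140·0.746325 − 0.734463·-12.5) / 0.011862 = -0.009459/0.011862 ≈ -0.8.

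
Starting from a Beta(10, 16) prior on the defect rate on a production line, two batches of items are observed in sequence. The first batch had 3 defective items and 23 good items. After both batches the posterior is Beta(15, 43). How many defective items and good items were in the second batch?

Because Beta–binomial updating is additive in the counts, the combined data contributed (α_post−α_prior, β_post−β_prior) successes and failures.
Total across both batches: 15−10=5 defective items, 43−16=27 good items.
Subtract the first batch: 5−3=2 defective items and 27−23=4 good items.

2 defective items and 4 good items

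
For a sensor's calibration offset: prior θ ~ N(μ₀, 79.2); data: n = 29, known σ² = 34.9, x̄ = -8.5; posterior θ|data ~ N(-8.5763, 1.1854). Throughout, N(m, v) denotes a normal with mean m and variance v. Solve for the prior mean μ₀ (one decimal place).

With known observation variance, the Normal–Normal posterior has precision τ_n = τ₀ + n/σ² and mean μ_n = (τ₀μ₀ + (n/σ²)x̄)/τ_n.
Here τ₀ = 1/79.2 = 0.012626 and τ_data = 29/34.9 = 0.830946, so τ_n = 0.843572.
Rearranging for μ₀: μ₀ = (μ_n·τ_n − τ_data·x̄)/τ₀ = (-8.5763·0.843572 − 0.830946·-8.5) / 0.012626 = -0.171686/0.012626 ≈ -13.6.

μ₀ = -13.6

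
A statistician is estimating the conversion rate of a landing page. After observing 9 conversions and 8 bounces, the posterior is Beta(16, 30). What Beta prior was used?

Beta(7, 22)

Beta is conjugate to the binomial likelihood: posterior = Beta(α+s, β+f).
So α = 16 − 9 = 7 and β = 30 − 8 = 22.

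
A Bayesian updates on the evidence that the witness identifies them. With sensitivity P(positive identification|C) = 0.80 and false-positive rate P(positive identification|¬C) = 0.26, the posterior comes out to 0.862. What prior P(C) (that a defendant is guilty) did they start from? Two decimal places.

P(C) = 0.67

In odds form, posterior odds = prior odds × likelihood ratio, so prior odds = posterior odds ÷ LR.
Posterior odds = 0.862/(1−0.862) = 6.2464. LR = 0.80/0.26 = 3.0769.
Prior odds = 6.2464/3.0769 = 2.0301, so P(C) = 2.0301/(1+2.0301) ≈ 0.67.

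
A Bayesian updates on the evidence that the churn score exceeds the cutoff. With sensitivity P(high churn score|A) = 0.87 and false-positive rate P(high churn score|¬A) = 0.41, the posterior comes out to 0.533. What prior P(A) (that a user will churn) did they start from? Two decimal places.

Bayes' rule in odds form gives O(A|E) = O(A)·[P(E|A)/P(E|¬A)], hence O(A) = O(A|E)/LR.
Posterior odds = 0.533/(1−0.533) = 1.1413. LR = 0.87/0.41 = 2.1220.
Prior odds = 1.1413/2.1220 = 0.5378, so P(A) = 0.5378/(1+0.5378) ≈ 0.35.

P(A) = 0.35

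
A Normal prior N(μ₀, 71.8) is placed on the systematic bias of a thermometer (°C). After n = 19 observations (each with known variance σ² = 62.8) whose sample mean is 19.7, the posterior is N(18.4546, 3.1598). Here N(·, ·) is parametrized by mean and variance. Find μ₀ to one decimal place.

μ₀ = -8.6

With known observation variance, the Normal–Normal posterior has precision τ_n = τ₀ + n/σ² and mean μ_n = (τ₀μ₀ + (n/σ²)x̄)/τ_n.
Here τ₀ = 1/71.8 = 0.013928 and τ_data = 19/62.8 = 0.302548, so τ_n = 0.316476.
Rearranging for μ₀: μ₀ = (μ_n·τ_n − τ_data·x̄)/τ₀ = (18.4546·0.316476 − 0.302548·19.7) / 0.013928 = -0.119758/0.013928 ≈ -8.6.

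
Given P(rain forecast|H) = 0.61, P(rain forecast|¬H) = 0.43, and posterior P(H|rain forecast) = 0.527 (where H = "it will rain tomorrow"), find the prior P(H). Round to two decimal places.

Bayes' rule in odds form gives O(H|E) = O(H)·[P(E|H)/P(E|¬H)], hence O(H) = O(H|E)/LR.
Posterior odds = 0.527/(1−0.527) = 1.1142. LR = 0.61/0.43 = 1.4186.
Prior odds = 1.1142/1.4186 = 0.7854, so P(H) = 0.7854/(1+0.7854) ≈ 0.44.

P(H) = 0.44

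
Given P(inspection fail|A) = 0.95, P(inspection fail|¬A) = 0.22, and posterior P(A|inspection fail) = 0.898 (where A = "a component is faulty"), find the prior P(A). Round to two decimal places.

In odds form, posterior odds = prior odds × likelihood ratio, so prior odds = posterior odds ÷ LR.
Posterior odds = 0.898/(1−0.898) = 8.8039. LR = 0.95/0.22 = 4.3182.
Prior odds = 8.8039/4.3182 = 2.0388, so P(A) = 2.0388/(1+2.0388) ≈ 0.67.

P(A) = 0.67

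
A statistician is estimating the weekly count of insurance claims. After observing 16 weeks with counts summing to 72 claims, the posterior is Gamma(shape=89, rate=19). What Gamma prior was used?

A Gamma(α, β) prior (rate parametrization) on a Poisson rate with n observations summing to S gives posterior Gamma(α+S, β+n).
So α = 89 − 72 = 17 and β = 19 − 16 = 3.

Gamma(shape=17, rate=3)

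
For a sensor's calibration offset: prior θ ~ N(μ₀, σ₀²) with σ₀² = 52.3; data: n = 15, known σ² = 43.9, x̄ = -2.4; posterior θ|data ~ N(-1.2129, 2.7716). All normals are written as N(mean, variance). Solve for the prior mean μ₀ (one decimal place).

With known observation variance, the Normal–Normal posterior has precision τ_n = τ₀ + n/σ² and mean μ_n = (τ₀μ₀ + (n/σ²)x̄)/τ_n.
Here τ₀ = 1/52.3 = 0.019120 and τ_data = 15/43.9 = 0.341686, so τ_n = 0.360806.
Rearranging for μ₀: μ₀ = (μ_n·τ_n − τ_data·x̄)/τ₀ = (-1.2129·0.360806 − 0.341686·-2.4) / 0.019120 = 0.382425/0.019120 ≈ 20.0.

μ₀ = 20.0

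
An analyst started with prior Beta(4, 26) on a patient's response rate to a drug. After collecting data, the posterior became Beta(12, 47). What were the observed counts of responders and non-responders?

Beta is conjugate to the binomial likelihood: posterior = Beta(α+s, β+f).
So s = 12 − 4 = 8 and f = 47 − 26 = 21.

8 responders and 21 non-responders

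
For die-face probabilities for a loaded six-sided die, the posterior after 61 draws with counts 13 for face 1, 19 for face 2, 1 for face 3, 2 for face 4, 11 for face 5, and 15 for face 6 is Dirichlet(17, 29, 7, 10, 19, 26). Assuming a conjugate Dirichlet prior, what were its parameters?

Dirichlet(4, 10, 6, 8, 8, 11)

For a Dirichlet(α) prior with multinomial counts c, the posterior is Dirichlet(α + c) componentwise.
Subtract each count from the matching posterior parameter: 17−13=4, 29−19=10, 7−1=6, 10−2=8, 19−11=8, 26−15=11.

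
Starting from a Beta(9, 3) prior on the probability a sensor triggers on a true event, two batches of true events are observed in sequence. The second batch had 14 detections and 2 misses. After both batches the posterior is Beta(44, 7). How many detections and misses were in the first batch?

Sequential conjugate updates are equivalent to a single update on the pooled data, so total successes = posterior α − prior α and total failures = posterior β − prior β.
Total across both batches: 44−9=35 detections, 7−3=4 misses.
Subtract the second batch: 35−14=21 detections and 4−2=2 misses.

21 detections and 2 misses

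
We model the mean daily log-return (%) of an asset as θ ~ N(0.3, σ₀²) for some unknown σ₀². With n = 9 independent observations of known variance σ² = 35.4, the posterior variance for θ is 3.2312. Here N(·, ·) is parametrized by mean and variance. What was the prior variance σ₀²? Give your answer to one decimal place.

For the Normal–Normal model with known σ², precisions add: τ_n = τ₀ + n/σ².
So 1/σ₀² = 1/3.2312 − 9/35.4 = 0.309483 − 0.254237 = 0.055246.
Hence σ₀² = 1/0.055246 ≈ 18.1.

σ₀² = 18.1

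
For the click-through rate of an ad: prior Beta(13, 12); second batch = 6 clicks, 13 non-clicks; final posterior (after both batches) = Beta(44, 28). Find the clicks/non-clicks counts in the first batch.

25 clicks and 3 non-clicks

Sequential conjugate updates are equivalent to a single update on the pooled data, so total successes = posterior α − prior α and total failures = posterior β − prior β.
Total across both batches: 44−13=31 clicks, 28−12=16 non-clicks.
Subtract the second batch: 31−6=25 clicks and 16−13=3 non-clicks.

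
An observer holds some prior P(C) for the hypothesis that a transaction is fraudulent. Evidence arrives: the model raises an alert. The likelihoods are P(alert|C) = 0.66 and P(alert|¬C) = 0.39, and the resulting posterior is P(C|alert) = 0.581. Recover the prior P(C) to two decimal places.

P(C) = 0.45

In odds form, posterior odds = prior odds × likelihood ratio, so prior odds = posterior odds ÷ LR.
Posterior odds = 0.581/(1−0.581) = 1.3866. LR = 0.66/0.39 = 1.6923.
Prior odds = 1.3866/1.6923 = 0.8194, so P(C) = 0.8194/(1+0.8194) ≈ 0.45.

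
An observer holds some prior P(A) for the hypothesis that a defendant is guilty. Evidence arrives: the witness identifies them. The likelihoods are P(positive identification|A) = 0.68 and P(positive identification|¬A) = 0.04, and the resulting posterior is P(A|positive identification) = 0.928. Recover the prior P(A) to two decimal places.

P(A) = 0.43

In odds form, posterior odds = prior odds × likelihood ratio, so prior odds = posterior odds ÷ LR.
Posterior odds = 0.928/(1−0.928) = 12.8889. LR = 0.68/0.04 = 17.0000.
Prior odds = 12.8889/17.0000 = 0.7582, so P(A) = 0.7582/(1+0.7582) ≈ 0.43.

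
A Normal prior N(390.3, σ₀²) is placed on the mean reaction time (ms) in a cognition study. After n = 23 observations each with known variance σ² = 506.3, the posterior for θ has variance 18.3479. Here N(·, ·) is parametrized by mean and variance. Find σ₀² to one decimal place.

σ₀² = 110.2

Posterior precision equals prior precision plus data precision: 1/σ_n² = 1/σ₀² + n/σ².
So 1/σ₀² = 1/18.3479 − 23/506.3 = 0.054502 − 0.045428 = 0.009074.
Hence σ₀² = 1/0.009074 ≈ 110.2.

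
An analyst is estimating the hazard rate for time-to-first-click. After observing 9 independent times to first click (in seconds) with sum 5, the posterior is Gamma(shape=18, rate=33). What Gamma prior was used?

Gamma(shape=9, rate=28)

For an exponential likelihood with a Gamma(α, β) prior on the rate, n observations with total T give posterior Gamma(α+n, β+T).
So α = 18 − 9 = 9 and β = 33 − 5 = 28.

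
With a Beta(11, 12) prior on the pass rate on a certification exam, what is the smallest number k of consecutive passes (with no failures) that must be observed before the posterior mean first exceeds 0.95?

After k passes and 0 failures the posterior is Beta(11+k, 12), with mean (11+k)/(11+12+k).
Set (11+k)/(23+k) > 0.95 and solve: k > (0.95·23 − 11)/(1 − 0.95) = 217.000.
The smallest integer exceeding 217.000 is 218.

k = 218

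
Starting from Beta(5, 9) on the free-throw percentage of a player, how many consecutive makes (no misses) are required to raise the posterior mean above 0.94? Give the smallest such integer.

k = 137

After k makes and 0 misses the posterior is Beta(5+k, 9), with mean (5+k)/(5+9+k).
Set (5+k)/(14+k) > 0.94 and solve: k > (0.94·14 − 5)/(1 − 0.94) = 136.000.
The smallest integer exceeding 136.000 is 137.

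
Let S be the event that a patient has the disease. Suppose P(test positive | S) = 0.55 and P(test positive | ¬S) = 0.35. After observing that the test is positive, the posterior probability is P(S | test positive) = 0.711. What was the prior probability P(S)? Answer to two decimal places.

P(S) = 0.61

In odds form, posterior odds = prior odds × likelihood ratio, so prior odds = posterior odds ÷ LR.
Posterior odds = 0.711/(1−0.711) = 2.4602. LR = 0.55/0.35 = 1.5714.
Prior odds = 2.4602/1.5714 = 1.5656, so P(S) = 1.5656/(1+1.5656) ≈ 0.61.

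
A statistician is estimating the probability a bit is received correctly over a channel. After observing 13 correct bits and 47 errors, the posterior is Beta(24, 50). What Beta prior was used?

A Beta(a, b) prior with s successes and f failures in binomial data gives a Beta(a+s, b+f) posterior.
So a = 24 − 13 = 11 and b = 50 − 47 = 3.

Beta(11, 3)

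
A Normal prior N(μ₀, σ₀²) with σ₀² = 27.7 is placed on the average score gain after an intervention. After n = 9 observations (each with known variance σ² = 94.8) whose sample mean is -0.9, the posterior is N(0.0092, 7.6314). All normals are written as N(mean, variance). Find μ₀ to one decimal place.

μ₀ = 2.4

The posterior mean is a precision-weighted average: μ_n = (τ₀μ₀ + τ_data·x̄)/(τ₀+τ_data), with τ₀=1/σ₀² and τ_data=n/σ².
Here τ₀ = 1/27.7 = 0.036101 and τ_data = 9/94.8 = 0.094937, so τ_n = 0.131038.
Rearranging for μ₀: μ₀ = (μ_n·τ_n − τ_data·x̄)/τ₀ = (0.0092·0.131038 − 0.094937·-0.9) / 0.036101 = 0.086649/0.036101 ≈ 2.4.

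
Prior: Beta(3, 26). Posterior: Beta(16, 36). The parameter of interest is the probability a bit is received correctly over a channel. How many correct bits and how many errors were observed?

13 correct bits and 10 errors

A Beta(a, b) prior with s successes and f failures in binomial data gives a Beta(a+s, b+f) posterior.
Match parameters: s=16−3=13, f=36−26=10.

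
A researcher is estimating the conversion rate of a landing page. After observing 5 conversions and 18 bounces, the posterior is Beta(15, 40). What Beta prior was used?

Beta(10, 22)

Beta is conjugate to the binomial likelihood: posterior = Beta(α+s, β+f).
Subtract the data counts: 15−5=10, 40−18=22.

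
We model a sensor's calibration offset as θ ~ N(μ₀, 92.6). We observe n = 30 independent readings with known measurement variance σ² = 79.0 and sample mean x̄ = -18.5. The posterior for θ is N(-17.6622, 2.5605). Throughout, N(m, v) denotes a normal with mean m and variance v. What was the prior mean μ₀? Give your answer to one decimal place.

The posterior mean is a precision-weighted average: μ_n = (τ₀μ₀ + τ_data·x̄)/(τ₀+τ_data), with τ₀=1/σ₀² and τ_data=n/σ².
Here τ₀ = 1/92.6 = 0.010799 and τ_data = 30/79.0 = 0.379747, so τ_n = 0.390546.
Rearranging for μ₀: μ₀ = (μ_n·τ_n − τ_data·x̄)/τ₀ = (-17.6622·0.390546 − 0.379747·-18.5) / 0.010799 = 0.127418/0.010799 ≈ 11.8.

μ₀ = 11.8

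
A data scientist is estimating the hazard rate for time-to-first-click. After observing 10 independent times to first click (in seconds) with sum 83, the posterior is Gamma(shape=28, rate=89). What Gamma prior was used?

Gamma(shape=18, rate=6)

Gamma–exponential conjugacy: posterior shape = α + n, posterior rate = β + Σtᵢ.
So α = 28 − 10 = 18 and β = 89 − 83 = 6.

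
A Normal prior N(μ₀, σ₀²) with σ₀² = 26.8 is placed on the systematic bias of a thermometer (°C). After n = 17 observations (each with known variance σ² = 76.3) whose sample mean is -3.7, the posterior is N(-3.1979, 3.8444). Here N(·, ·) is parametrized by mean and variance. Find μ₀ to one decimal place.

μ₀ = -0.2

The posterior mean is a precision-weighted average: μ_n = (τ₀μ₀ + τ_data·x̄)/(τ₀+τ_data), with τ₀=1/σ₀² and τ_data=n/σ².
Here τ₀ = 1/26.8 = 0.037313 and τ_data = 17/76.3 = 0.222805, so τ_n = 0.260118.
Rearranging for μ₀: μ₀ = (μ_n·τ_n − τ_data·x̄)/τ₀ = (-3.1979·0.260118 − 0.222805·-3.7) / 0.037313 = -0.007453/0.037313 ≈ -0.2.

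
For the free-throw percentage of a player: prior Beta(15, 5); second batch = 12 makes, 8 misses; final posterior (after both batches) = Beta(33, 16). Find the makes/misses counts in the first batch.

6 makes and 3 misses

Because Beta–binomial updating is additive in the counts, the combined data contributed (α_post−α_prior, β_post−β_prior) successes and failures.
Total across both batches: 33−15=18 makes, 16−5=11 misses.
Subtract the second batch: 18−12=6 makes and 11−8=3 misses.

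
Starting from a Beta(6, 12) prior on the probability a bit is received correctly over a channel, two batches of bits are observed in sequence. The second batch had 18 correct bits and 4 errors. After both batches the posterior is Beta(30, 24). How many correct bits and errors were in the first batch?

Sequential conjugate updates are equivalent to a single update on the pooled data, so total successes = posterior α − prior α and total failures = posterior β − prior β.
Total across both batches: 30−6=24 correct bits, 24−12=12 errors.
Subtract the second batch: 24−18=6 correct bits and 12−4=8 errors.

6 correct bits and 8 errors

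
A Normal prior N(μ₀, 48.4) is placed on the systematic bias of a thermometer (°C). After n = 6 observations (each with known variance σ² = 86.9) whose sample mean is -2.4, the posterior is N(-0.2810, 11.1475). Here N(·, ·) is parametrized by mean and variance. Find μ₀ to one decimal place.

With known observation variance, the Normal–Normal posterior has precision τ_n = τ₀ + n/σ² and mean μ_n = (τ₀μ₀ + (n/σ²)x̄)/τ_n.
Here τ₀ = 1/48.4 = 0.020661 and τ_data = 6/86.9 = 0.069045, so τ_n = 0.089706.
Rearranging for μ₀: μ₀ = (μ_n·τ_n − τ_data·x̄)/τ₀ = (-0.2810·0.089706 − 0.069045·-2.4) / 0.020661 = 0.140501/0.020661 ≈ 6.8.

μ₀ = 6.8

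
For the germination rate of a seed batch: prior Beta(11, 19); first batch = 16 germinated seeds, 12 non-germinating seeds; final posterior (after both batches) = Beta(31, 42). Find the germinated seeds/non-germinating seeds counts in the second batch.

Because Beta–binomial updating is additive in the counts, the combined data contributed (α_post−α_prior, β_post−β_prior) successes and failures.
Total across both batches: 31−11=20 germinated seeds, 42−19=23 non-germinating seeds.
Subtract the first batch: 20−16=4 germinated seeds and 23−12=11 non-germinating seeds.

4 germinated seeds and 11 non-germinating seeds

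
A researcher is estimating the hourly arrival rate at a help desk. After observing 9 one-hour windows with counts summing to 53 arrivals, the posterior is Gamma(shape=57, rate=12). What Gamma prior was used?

Gamma(shape=4, rate=3)

A Gamma(α, β) prior (rate parametrization) on a Poisson rate with n observations summing to S gives posterior Gamma(α+S, β+n).
So α = 57 − 53 = 4 and β = 12 − 9 = 3.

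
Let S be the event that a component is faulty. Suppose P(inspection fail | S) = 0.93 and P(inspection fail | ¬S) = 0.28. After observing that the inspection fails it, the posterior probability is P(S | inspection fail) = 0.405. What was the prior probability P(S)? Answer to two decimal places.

P(S) = 0.17

In odds form, posterior odds = prior odds × likelihood ratio, so prior odds = posterior odds ÷ LR.
Posterior odds = 0.405/(1−0.405) = 0.6807. LR = 0.93/0.28 = 3.3214.
Prior odds = 0.6807/3.3214 = 0.2049, so P(S) = 0.2049/(1+0.2049) ≈ 0.17.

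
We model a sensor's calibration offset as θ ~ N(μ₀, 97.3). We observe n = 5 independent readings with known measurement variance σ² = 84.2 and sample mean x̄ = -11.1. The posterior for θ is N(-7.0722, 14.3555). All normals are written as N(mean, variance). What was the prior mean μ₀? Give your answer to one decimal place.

μ₀ = 16.2

The posterior mean is a precision-weighted average: μ_n = (τ₀μ₀ + τ_data·x̄)/(τ₀+τ_data), with τ₀=1/σ₀² and τ_data=n/σ².
Here τ₀ = 1/97.3 = 0.010277 and τ_data = 5/84.2 = 0.059382, so τ_n = 0.069659.
Rearranging for μ₀: μ₀ = (μ_n·τ_n − τ_data·x̄)/τ₀ = (-7.0722·0.069659 − 0.059382·-11.1) / 0.010277 = 0.166498/0.010277 ≈ 16.2.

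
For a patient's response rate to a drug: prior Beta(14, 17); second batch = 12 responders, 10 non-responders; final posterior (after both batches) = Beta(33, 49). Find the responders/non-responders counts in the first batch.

Because Beta–binomial updating is additive in the counts, the combined data contributed (α_post−α_prior, β_post−β_prior) successes and failures.
Total across both batches: 33−14=19 responders, 49−17=32 non-responders.
Subtract the second batch: 19−12=7 responders and 32−10=22 non-responders.

7 responders and 22 non-responders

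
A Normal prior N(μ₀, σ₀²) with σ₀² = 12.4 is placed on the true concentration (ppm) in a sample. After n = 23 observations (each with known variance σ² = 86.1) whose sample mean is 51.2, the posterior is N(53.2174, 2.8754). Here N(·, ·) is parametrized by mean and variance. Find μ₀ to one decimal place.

The posterior mean is a precision-weighted average: μ_n = (τ₀μ₀ + τ_data·x̄)/(τ₀+τ_data), with τ₀=1/σ₀² and τ_data=n/σ².
Here τ₀ = 1/12.4 = 0.080645 and τ_data = 23/86.1 = 0.267131, so τ_n = 0.347776.
Rearranging for μ₀: μ₀ = (μ_n·τ_n − τ_data·x̄)/τ₀ = (53.2174·0.347776 − 0.267131·51.2) / 0.080645 = 4.830627/0.080645 ≈ 59.9.

μ₀ = 59.9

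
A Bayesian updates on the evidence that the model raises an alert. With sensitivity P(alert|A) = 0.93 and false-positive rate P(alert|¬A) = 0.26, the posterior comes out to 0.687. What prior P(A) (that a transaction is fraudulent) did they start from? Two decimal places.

P(A) = 0.38

Bayes' rule in odds form gives O(A|E) = O(A)·[P(E|A)/P(E|¬A)], hence O(A) = O(A|E)/LR.
Posterior odds = 0.687/(1−0.687) = 2.1949. LR = 0.93/0.26 = 3.5769.
Prior odds = 2.1949/3.5769 = 0.6136, so P(A) = 0.6136/(1+0.6136) ≈ 0.38.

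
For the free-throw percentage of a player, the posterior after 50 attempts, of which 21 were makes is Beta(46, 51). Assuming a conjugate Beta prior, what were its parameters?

Beta(25, 22)

A Beta(α, β) prior with s successes and f failures in binomial data gives a Beta(α+s, β+f) posterior.
Subtract the data counts: 46−21=25, 51−29=22.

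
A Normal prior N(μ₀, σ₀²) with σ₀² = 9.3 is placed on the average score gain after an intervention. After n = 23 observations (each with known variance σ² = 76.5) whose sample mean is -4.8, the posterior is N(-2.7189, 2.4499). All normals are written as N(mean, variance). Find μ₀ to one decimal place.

With known observation variance, the Normal–Normal posterior has precision τ_n = τ₀ + n/σ² and mean μ_n = (τ₀μ₀ + (n/σ²)x̄)/τ_n.
Here τ₀ = 1/9.3 = 0.107527 and τ_data = 23/76.5 = 0.300654, so τ_n = 0.408181.
Rearranging for μ₀: μ₀ = (μ_n·τ_n − τ_data·x̄)/τ₀ = (-2.7189·0.408181 − 0.300654·-4.8) / 0.107527 = 0.333336/0.107527 ≈ 3.1.

μ₀ = 3.1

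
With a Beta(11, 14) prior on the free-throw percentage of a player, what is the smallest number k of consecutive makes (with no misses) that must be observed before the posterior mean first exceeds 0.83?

k = 58

After k makes and 0 misses the posterior is Beta(11+k, 14), with mean (11+k)/(11+14+k).
Set (11+k)/(25+k) > 0.83 and solve: k > (0.83·25 − 11)/(1 − 0.83) = 57.353.
The smallest integer exceeding 57.353 is 58, and checking k=58: (69)/(83) = 0.8313 > 0.83.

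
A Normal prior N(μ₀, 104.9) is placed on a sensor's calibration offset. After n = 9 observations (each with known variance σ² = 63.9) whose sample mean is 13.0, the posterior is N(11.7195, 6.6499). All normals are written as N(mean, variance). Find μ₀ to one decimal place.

μ₀ = -7.2

The posterior mean is a precision-weighted average: μ_n = (τ₀μ₀ + τ_data·x̄)/(τ₀+τ_data), with τ₀=1/σ₀² and τ_data=n/σ².
Here τ₀ = 1/104.9 = 0.009533 and τ_data = 9/63.9 = 0.140845, so τ_n = 0.150378.
Rearranging for μ₀: μ₀ = (μ_n·τ_n − τ_data·x̄)/τ₀ = (11.7195·0.150378 − 0.140845·13.0) / 0.009533 = -0.068630/0.009533 ≈ -7.2.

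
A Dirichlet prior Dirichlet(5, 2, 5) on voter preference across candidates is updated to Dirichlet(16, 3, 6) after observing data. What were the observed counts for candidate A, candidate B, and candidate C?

counts (11, 1, 1)

For a Dirichlet(α) prior with multinomial counts c, the posterior is Dirichlet(α + c) componentwise.
Counts are posterior − prior componentwise: 16−5=11, 3−2=1, 6−5=1.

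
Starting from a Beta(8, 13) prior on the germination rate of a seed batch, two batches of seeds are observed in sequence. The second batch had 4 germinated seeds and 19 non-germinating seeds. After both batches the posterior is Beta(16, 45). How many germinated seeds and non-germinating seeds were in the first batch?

Because Beta–binomial updating is additive in the counts, the combined data contributed (α_post−α_prior, β_post−β_prior) successes and failures.
Total across both batches: 16−8=8 germinated seeds, 45−13=32 non-germinating seeds.
Subtract the second batch: 8−4=4 germinated seeds and 32−19=13 non-germinating seeds.

4 germinated seeds and 13 non-germinating seeds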